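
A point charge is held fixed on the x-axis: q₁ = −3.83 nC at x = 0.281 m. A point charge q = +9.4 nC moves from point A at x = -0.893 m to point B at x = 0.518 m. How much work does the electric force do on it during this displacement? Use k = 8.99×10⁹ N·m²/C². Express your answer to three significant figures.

The work done by the electric force is W_field = −ΔU = −q(V_B − V_A) = q(V_A − V_B).
At A: distance to the source charge is 1.17 m; V_A = kq₁/r = -29.3 V.
At B: distance to the source charge is 0.237 m; V_B = kq₁/r = -145 V.
ΔV = V_B − V_A = -116 V.
W_field = −qΔV = −(9.40×10⁻⁹ C)(-116 V) = 1.09×10⁻⁶ J.

1.09×10⁻⁶ J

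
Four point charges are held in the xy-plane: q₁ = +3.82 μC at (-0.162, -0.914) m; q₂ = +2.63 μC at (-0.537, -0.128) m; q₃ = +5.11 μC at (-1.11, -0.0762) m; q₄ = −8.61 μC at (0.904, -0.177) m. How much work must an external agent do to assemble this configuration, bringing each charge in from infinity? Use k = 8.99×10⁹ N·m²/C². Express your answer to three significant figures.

The assembly work is the sum of pairwise potential energies, U = Σ_{i<j} kqᵢqⱼ/rᵢⱼ.
Pair separations: r₁₂ = 0.871 m, r₁₃ = 1.27 m, r₁₄ = 1.30 m, r₂₃ = 0.575 m, r₂₄ = 1.44 m, r₃₄ = 2.02 m.
Summing all 6 pair terms gives U = -0.113 J.

-0.113 J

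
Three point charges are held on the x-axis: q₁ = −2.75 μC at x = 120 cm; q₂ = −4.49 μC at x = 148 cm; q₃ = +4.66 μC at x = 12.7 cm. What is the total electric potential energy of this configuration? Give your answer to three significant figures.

0.150 J

The assembly work is the sum of pairwise potential energies, U = Σ_{i<j} kqᵢqⱼ/rᵢⱼ.
Pair separations: r₁₂ = 0.280 m, r₁₃ = 1.07 m, r₂₃ = 1.35 m.
U = (0.396) + (-0.107) + (-0.139) = 0.150 J.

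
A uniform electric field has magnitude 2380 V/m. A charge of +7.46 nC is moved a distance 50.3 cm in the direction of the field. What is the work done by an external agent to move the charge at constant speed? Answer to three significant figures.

The potential change for a displacement 50.3 cm in the direction of the field is ΔV = −Ed = -1200 V.
W_ext = qΔV = -8.93×10⁻⁶ J.

-8.93×10⁻⁶ J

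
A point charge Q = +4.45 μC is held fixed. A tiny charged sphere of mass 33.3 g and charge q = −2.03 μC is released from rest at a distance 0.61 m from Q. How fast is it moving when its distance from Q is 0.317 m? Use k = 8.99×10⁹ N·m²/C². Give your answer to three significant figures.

2.72 m/s

Only the electrostatic force acts, so mechanical energy is conserved: ½mv² = U₁ − U₂ = kQq(1/r₁ − 1/r₂).
U₁ − U₂ = (8.99×10⁹ N·m²/C²)(4.45×10⁻⁶ C)(-2.03×10⁻⁶ C)(1/0.610 − 1/0.317) = 0.123 J.
v = √(2·0.123/0.0333) = 2.72 m/s.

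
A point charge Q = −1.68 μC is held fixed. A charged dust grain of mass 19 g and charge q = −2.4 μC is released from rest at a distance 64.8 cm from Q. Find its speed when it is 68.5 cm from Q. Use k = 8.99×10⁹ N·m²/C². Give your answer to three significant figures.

Only the electrostatic force acts, so mechanical energy is conserved: ½mv² = U₁ − U₂ = kQq(1/r₁ − 1/r₂).
U₁ − U₂ = (8.99×10⁹ N·m²/C²)(-1.68×10⁻⁶ C)(-2.40×10⁻⁶ C)(1/0.648 − 1/0.685) = 3.02×10⁻³ J.
v = √(2·3.02×10⁻³/0.0190) = 0.564 m/s.

0.564 m/s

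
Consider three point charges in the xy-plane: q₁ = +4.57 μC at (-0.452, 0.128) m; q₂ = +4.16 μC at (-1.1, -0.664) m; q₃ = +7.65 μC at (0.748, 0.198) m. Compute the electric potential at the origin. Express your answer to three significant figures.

Electric potential is a scalar, so the contributions from each charge add algebraically: V = Σ kqᵢ/rᵢ.
Distances from the field point to each charge: r₁ = 0.470 m, r₂ = 1.28 m, r₃ = 0.774 m.
V = k[(4.57×10⁻⁶)/(0.470) + (4.16×10⁻⁶)/(1.28) + (7.65×10⁻⁶)/(0.774)] = 2.05×10⁵ V.

2.05×10⁵ V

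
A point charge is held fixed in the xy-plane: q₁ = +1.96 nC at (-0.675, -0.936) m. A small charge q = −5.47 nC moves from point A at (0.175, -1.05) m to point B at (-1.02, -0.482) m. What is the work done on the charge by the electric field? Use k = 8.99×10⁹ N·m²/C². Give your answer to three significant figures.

5.66×10⁻⁸ J

The work done by the electric force is W_field = −ΔU = −q(V_B − V_A) = q(V_A − V_B).
At A: distance to the source charge is 0.858 m; V_A = kq₁/r = 20.5 V.
At B: distance to the source charge is 0.570 m; V_B = kq₁/r = 30.9 V.
ΔV = V_B − V_A = 10.4 V.
W_field = −qΔV = −(-5.47×10⁻⁹ C)(10.4 V) = 5.66×10⁻⁸ J.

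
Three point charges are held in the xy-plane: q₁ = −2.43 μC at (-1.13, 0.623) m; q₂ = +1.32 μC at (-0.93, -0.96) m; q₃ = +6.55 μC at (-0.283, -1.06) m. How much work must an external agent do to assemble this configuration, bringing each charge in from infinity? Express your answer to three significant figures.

0.0247 J

The work to assemble the configuration equals its total potential energy, U = Σ kqᵢqⱼ/rᵢⱼ over all pairs.
Pair separations: r₁₂ = 1.60 m, r₁₃ = 1.88 m, r₂₃ = 0.655 m.
U = (-0.0181) + (-0.0759) + (0.119) = 0.0247 J.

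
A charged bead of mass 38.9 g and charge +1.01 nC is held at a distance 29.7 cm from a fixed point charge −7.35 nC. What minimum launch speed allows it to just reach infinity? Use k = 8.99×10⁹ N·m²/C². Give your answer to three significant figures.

To just escape, total mechanical energy must reach zero at infinity: ½mv²_min + U = 0, so ½mv²_min = −U = |kQq|/r.
|U| = |kQq|/r = (8.99×10⁹ N·m²/C²)(7.35×10⁻⁹)(1.01×10⁻⁹)/(0.297) = 2.25×10⁻⁷ J.
v_min = √(2|U|/m) = √(2·2.25×10⁻⁷/0.0389) = 3.40×10⁻³ m/s.

3.40×10⁻³ m/s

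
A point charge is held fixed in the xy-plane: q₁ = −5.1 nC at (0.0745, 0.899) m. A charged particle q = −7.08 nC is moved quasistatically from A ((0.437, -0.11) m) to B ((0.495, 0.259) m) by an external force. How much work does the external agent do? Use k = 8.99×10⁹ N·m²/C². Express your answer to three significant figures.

1.21×10⁻⁷ J

For quasistatic motion the external work equals the change in potential energy: W_ext = qΔV = q(V_B − V_A).
At A: distance to the source charge is 1.07 m; V_A = kq₁/r = -42.8 V.
At B: distance to the source charge is 0.766 m; V_B = kq₁/r = -59.9 V.
ΔV = V_B − V_A = -17.1 V.
W_ext = qΔV = (-7.08×10⁻⁹ C)(-17.1 V) = 1.21×10⁻⁷ J.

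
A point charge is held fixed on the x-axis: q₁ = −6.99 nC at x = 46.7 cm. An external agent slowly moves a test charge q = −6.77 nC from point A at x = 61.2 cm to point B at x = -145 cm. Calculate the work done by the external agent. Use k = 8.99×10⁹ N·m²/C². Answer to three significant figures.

For quasistatic motion the external work equals the change in potential energy: W_ext = qΔV = q(V_B − V_A).
At A: distance to the source charge is 0.145 m; V_A = kq₁/r = -433 V.
At B: distance to the source charge is 1.92 m; V_B = kq₁/r = -32.8 V.
ΔV = V_B − V_A = 401 V.
W_ext = qΔV = (-6.77×10⁻⁹ C)(401 V) = -2.71×10⁻⁶ J.

-2.71×10⁻⁶ J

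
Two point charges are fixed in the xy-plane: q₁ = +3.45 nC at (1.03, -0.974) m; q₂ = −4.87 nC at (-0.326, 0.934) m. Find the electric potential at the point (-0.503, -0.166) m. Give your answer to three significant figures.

-21.4 V

The total potential is the scalar sum of each charge's contribution, V = Σ kqᵢ/rᵢ.
Distances from the field point to each charge: r₁ = 1.73 m, r₂ = 1.11 m.
V = k[(3.45×10⁻⁹)/(1.73) + (-4.87×10⁻⁹)/(1.11)] = -21.4 V.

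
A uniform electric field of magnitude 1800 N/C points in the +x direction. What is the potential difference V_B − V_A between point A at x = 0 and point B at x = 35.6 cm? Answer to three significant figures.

-641 V

In a uniform field, potential decreases in the direction of E: V_B − V_A = −E·Δx.
V_B − V_A = −(1800 V/m)(0.356 m) = -641 V.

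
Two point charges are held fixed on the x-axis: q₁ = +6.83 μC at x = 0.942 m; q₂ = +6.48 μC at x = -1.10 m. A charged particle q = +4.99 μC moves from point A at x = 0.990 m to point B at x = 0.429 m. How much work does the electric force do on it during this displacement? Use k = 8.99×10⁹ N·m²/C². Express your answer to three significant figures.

5.73 J

The work done by the electric force is W_field = −ΔU = −q(V_B − V_A) = q(V_A − V_B).
At A: distances to the source charges are 0.0480 m, 2.09 m; V_A = Σ kqᵢ/rᵢ = 1.31×10⁶ V.
At B: distances to the source charges are 0.513 m, 1.53 m; V_B = Σ kqᵢ/rᵢ = 1.58×10⁵ V.
ΔV = V_B − V_A = -1.15×10⁶ V.
W_field = −qΔV = −(4.99×10⁻⁶ C)(-1.15×10⁶ V) = 5.73 J.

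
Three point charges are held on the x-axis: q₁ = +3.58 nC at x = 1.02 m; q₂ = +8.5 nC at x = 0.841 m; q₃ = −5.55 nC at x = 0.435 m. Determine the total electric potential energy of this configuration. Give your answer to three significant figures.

The assembly work is the sum of pairwise potential energies, U = Σ_{i<j} kqᵢqⱼ/rᵢⱼ.
Pair separations: r₁₂ = 0.179 m, r₁₃ = 0.585 m, r₂₃ = 0.406 m.
U = (1.53×10⁻⁶) + (-3.05×10⁻⁷) + (-1.04×10⁻⁶) = 1.78×10⁻⁷ J.

1.78×10⁻⁷ J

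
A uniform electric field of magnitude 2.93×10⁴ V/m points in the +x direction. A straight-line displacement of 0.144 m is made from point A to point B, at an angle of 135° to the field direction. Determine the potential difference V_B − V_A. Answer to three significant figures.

2980 V

Only the component of displacement along E changes the potential: ΔV = −E·d·cosθ.
ΔV = −(2.93×10⁴ V/m)(0.144 m)cos135° = 2980 V.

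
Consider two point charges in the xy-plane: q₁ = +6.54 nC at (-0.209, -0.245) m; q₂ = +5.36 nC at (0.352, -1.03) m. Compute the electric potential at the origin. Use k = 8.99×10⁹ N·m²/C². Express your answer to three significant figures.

227 V

Electric potential is a scalar, so the contributions from each charge add algebraically: V = Σ kqᵢ/rᵢ.
Distances from the field point to each charge: r₁ = 0.322 m, r₂ = 1.09 m.
V = k[(6.54×10⁻⁹)/(0.322) + (5.36×10⁻⁹)/(1.09)] = 227 V.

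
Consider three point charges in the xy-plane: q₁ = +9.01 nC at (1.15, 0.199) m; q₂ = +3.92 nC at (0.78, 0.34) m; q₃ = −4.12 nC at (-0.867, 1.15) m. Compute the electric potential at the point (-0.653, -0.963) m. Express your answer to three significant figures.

38.5 V

Electric potential is a scalar, so the contributions from each charge add algebraically: V = Σ kqᵢ/rᵢ.
Distances from the field point to each charge: r₁ = 2.15 m, r₂ = 1.94 m, r₃ = 2.12 m.
V = k[(9.01×10⁻⁹)/(2.15) + (3.92×10⁻⁹)/(1.94) + (-4.12×10⁻⁹)/(2.12)] = 38.5 V.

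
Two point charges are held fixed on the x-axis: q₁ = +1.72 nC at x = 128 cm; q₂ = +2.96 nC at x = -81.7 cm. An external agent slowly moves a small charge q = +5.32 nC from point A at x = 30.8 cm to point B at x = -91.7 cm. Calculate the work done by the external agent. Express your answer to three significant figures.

For quasistatic motion the external work equals the change in potential energy: W_ext = qΔV = q(V_B − V_A).
At A: distances to the source charges are 0.972 m, 1.12 m; V_A = Σ kqᵢ/rᵢ = 39.6 V.
At B: distances to the source charges are 2.20 m, 0.100 m; V_B = Σ kqᵢ/rᵢ = 273 V.
ΔV = V_B − V_A = 234 V.
W_ext = qΔV = (5.32×10⁻⁹ C)(234 V) = 1.24×10⁻⁶ J.

1.24×10⁻⁶ J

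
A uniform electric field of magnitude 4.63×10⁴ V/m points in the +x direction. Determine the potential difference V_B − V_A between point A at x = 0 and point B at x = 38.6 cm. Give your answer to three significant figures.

-1.79×10⁴ V

In a uniform field, potential decreases in the direction of E: V_B − V_A = −E·Δx.
V_B − V_A = −(4.63×10⁴ V/m)(0.386 m) = -1.79×10⁴ V.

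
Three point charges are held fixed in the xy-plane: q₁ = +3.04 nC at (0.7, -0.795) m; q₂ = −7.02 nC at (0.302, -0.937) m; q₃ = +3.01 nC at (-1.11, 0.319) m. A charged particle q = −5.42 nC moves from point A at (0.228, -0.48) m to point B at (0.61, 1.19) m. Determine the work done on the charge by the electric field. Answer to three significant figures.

The work done by the electric force is W_field = −ΔU = −q(V_B − V_A) = q(V_A − V_B).
At A: distances to the source charges are 0.567 m, 0.463 m, 1.56 m; V_A = Σ kqᵢ/rᵢ = -70.8 V.
At B: distances to the source charges are 1.99 m, 2.15 m, 1.93 m; V_B = Σ kqᵢ/rᵢ = -1.58 V.
ΔV = V_B − V_A = 69.2 V.
W_field = −qΔV = −(-5.42×10⁻⁹ C)(69.2 V) = 3.75×10⁻⁷ J.

3.75×10⁻⁷ J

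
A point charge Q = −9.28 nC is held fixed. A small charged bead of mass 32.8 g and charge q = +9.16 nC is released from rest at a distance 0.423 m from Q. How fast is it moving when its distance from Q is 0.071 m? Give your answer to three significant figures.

Only the electrostatic force acts, so mechanical energy is conserved: ½mv² = U₁ − U₂ = kQq(1/r₁ − 1/r₂).
U₁ − U₂ = (8.99×10⁹ N·m²/C²)(-9.28×10⁻⁹ C)(9.16×10⁻⁹ C)(1/0.423 − 1/0.0710) = 8.96×10⁻⁶ J.
v = √(2·8.96×10⁻⁶/0.0328) = 0.0234 m/s.

0.0234 m/s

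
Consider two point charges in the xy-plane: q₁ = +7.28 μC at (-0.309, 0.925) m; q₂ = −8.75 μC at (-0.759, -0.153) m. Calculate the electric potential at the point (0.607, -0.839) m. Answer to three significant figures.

-1.85×10⁴ V

The total potential is the scalar sum of each charge's contribution, V = Σ kqᵢ/rᵢ.
Distances from the field point to each charge: r₁ = 1.99 m, r₂ = 1.53 m.
V = k[(7.28×10⁻⁶)/(1.99) + (-8.75×10⁻⁶)/(1.53)] = -1.85×10⁴ V.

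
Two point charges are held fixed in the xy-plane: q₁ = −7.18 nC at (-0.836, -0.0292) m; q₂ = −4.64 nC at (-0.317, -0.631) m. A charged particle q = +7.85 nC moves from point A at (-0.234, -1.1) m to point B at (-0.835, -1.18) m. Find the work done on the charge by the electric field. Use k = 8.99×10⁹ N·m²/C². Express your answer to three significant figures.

The work done by the electric force is W_field = −ΔU = −q(V_B − V_A) = q(V_A − V_B).
At A: distances to the source charges are 1.23 m, 0.476 m; V_A = Σ kqᵢ/rᵢ = -140 V.
At B: distances to the source charges are 1.15 m, 0.755 m; V_B = Σ kqᵢ/rᵢ = -111 V.
ΔV = V_B − V_A = 28.8 V.
W_field = −qΔV = −(7.85×10⁻⁹ C)(28.8 V) = -2.26×10⁻⁷ J.

-2.26×10⁻⁷ J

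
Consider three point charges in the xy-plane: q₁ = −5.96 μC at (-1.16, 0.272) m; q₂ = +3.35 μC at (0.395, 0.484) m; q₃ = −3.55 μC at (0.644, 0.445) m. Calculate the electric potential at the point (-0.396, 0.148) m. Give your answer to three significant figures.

The total potential is the scalar sum of each charge's contribution, V = Σ kqᵢ/rᵢ.
Distances from the field point to each charge: r₁ = 0.774 m, r₂ = 0.859 m, r₃ = 1.08 m.
V = k[(-5.96×10⁻⁶)/(0.774) + (3.35×10⁻⁶)/(0.859) + (-3.55×10⁻⁶)/(1.08)] = -6.37×10⁴ V.

-6.37×10⁴ V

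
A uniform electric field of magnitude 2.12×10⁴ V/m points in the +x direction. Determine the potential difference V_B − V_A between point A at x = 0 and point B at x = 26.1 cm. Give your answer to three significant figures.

-5530 V

In a uniform field, potential decreases in the direction of E: V_B − V_A = −E·Δx.
V_B − V_A = −(2.12×10⁴ V/m)(0.261 m) = -5530 V.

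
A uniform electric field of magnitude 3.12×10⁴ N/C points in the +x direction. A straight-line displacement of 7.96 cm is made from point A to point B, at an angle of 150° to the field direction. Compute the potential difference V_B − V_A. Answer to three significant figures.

Only the component of displacement along E changes the potential: ΔV = −E·d·cosθ.
ΔV = −(3.12×10⁴ V/m)(0.0796 m)cos150° = 2150 V.

2150 V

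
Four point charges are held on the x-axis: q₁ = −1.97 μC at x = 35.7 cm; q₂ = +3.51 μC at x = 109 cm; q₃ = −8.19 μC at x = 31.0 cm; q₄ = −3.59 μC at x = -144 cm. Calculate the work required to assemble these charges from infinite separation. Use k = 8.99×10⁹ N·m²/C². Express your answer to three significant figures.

2.81 J

The work to assemble the configuration equals its total potential energy, U = Σ kqᵢqⱼ/rᵢⱼ over all pairs.
Pair separations: r₁₂ = 0.733 m, r₁₃ = 0.0470 m, r₁₄ = 1.80 m, r₂₃ = 0.780 m, r₂₄ = 2.53 m, r₃₄ = 1.75 m.
Summing all 6 pair terms gives U = 2.81 J.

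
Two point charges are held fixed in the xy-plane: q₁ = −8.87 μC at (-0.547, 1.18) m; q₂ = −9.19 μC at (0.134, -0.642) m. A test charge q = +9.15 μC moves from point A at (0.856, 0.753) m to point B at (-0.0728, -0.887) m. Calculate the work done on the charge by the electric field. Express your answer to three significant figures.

The work done by the electric force is W_field = −ΔU = −q(V_B − V_A) = q(V_A − V_B).
At A: distances to the source charges are 1.47 m, 1.57 m; V_A = Σ kqᵢ/rᵢ = -1.07×10⁵ V.
At B: distances to the source charges are 2.12 m, 0.321 m; V_B = Σ kqᵢ/rᵢ = -2.95×10⁵ V.
ΔV = V_B − V_A = -1.88×10⁵ V.
W_field = −qΔV = −(9.15×10⁻⁶ C)(-1.88×10⁵ V) = 1.72 J.

1.72 J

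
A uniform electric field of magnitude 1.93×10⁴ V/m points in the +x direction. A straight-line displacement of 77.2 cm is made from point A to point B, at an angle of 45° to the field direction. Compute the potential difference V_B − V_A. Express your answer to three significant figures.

-1.05×10⁴ V

Only the component of displacement along E changes the potential: ΔV = −E·d·cosθ.
ΔV = −(1.93×10⁴ V/m)(0.772 m)cos45° = -1.05×10⁴ V.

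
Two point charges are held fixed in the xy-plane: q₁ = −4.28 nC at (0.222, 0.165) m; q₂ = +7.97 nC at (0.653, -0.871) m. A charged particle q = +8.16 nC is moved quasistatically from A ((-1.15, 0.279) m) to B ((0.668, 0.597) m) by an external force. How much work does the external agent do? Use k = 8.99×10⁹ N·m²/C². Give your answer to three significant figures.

For quasistatic motion the external work equals the change in potential energy: W_ext = qΔV = q(V_B − V_A).
At A: distances to the source charges are 1.38 m, 2.14 m; V_A = Σ kqᵢ/rᵢ = 5.56 V.
At B: distances to the source charges are 0.621 m, 1.47 m; V_B = Σ kqᵢ/rᵢ = -13.2 V.
ΔV = V_B − V_A = -18.7 V.
W_ext = qΔV = (8.16×10⁻⁹ C)(-18.7 V) = -1.53×10⁻⁷ J.

-1.53×10⁻⁷ J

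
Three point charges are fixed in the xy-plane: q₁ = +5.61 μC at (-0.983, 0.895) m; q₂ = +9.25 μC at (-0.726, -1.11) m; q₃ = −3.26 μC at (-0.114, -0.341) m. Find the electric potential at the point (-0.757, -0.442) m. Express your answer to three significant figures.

The total potential is the scalar sum of each charge's contribution, V = Σ kqᵢ/rᵢ.
Distances from the field point to each charge: r₁ = 1.36 m, r₂ = 0.669 m, r₃ = 0.651 m.
V = k[(5.61×10⁻⁶)/(1.36) + (9.25×10⁻⁶)/(0.669) + (-3.26×10⁻⁶)/(0.651)] = 1.17×10⁵ V.

1.17×10⁵ V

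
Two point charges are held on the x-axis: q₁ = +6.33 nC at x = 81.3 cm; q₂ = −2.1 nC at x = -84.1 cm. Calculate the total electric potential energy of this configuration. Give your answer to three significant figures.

-7.23×10⁻⁸ J

The work to assemble the configuration equals its total potential energy, U = Σ kqᵢqⱼ/rᵢⱼ over all pairs.
Pair separations: r₁₂ = 1.65 m.
U = (-7.23×10⁻⁸) = -7.23×10⁻⁸ J.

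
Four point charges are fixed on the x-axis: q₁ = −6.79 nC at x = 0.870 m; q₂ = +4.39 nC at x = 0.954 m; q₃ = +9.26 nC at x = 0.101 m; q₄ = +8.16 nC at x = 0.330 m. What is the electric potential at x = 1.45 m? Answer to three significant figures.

102 V

The total potential is the scalar sum of each charge's contribution, V = Σ kqᵢ/rᵢ.
Distances from the field point to each charge: r₁ = 0.580 m, r₂ = 0.496 m, r₃ = 1.35 m, r₄ = 1.12 m.
V = k[(-6.79×10⁻⁹)/(0.580) + (4.39×10⁻⁹)/(0.496) + (9.26×10⁻⁹)/(1.35) + (8.16×10⁻⁹)/(1.12)] = 102 V.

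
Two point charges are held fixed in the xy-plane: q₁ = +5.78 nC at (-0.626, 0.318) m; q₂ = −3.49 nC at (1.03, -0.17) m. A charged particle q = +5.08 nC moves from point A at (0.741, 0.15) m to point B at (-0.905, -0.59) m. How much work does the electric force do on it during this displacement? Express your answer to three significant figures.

-3.75×10⁻⁷ J

The work done by the electric force is W_field = −ΔU = −q(V_B − V_A) = q(V_A − V_B).
At A: distances to the source charges are 1.38 m, 0.431 m; V_A = Σ kqᵢ/rᵢ = -35.0 V.
At B: distances to the source charges are 0.950 m, 1.98 m; V_B = Σ kqᵢ/rᵢ = 38.9 V.
ΔV = V_B − V_A = 73.9 V.
W_field = −qΔV = −(5.08×10⁻⁹ C)(73.9 V) = -3.75×10⁻⁷ J.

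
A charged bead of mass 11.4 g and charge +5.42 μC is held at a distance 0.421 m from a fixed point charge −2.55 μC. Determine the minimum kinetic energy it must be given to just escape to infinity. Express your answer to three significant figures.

To just escape, total mechanical energy must reach zero at infinity: ½mv²_min + U = 0, so ½mv²_min = −U = |kQq|/r.
|U| = |kQq|/r = (8.99×10⁹ N·m²/C²)(2.55×10⁻⁶)(5.42×10⁻⁶)/(0.421) = 0.295 J.

0.295 J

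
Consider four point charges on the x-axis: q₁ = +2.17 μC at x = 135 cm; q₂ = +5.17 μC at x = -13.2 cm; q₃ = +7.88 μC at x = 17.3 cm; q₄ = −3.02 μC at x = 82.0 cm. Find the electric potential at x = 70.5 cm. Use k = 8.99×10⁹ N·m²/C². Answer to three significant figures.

-1.72×10⁴ V

Electric potential is a scalar, so the contributions from each charge add algebraically: V = Σ kqᵢ/rᵢ.
Distances from the field point to each charge: r₁ = 0.645 m, r₂ = 0.837 m, r₃ = 0.532 m, r₄ = 0.115 m.
V = k[(2.17×10⁻⁶)/(0.645) + (5.17×10⁻⁶)/(0.837) + (7.88×10⁻⁶)/(0.532) + (-3.02×10⁻⁶)/(0.115)] = -1.72×10⁴ V.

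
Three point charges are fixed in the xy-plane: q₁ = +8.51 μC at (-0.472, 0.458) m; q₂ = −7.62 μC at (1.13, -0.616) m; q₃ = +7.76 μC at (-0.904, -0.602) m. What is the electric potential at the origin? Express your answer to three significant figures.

1.27×10⁵ V

Electric potential is a scalar, so the contributions from each charge add algebraically: V = Σ kqᵢ/rᵢ.
Distances from the field point to each charge: r₁ = 0.658 m, r₂ = 1.29 m, r₃ = 1.09 m.
V = k[(8.51×10⁻⁶)/(0.658) + (-7.62×10⁻⁶)/(1.29) + (7.76×10⁻⁶)/(1.09)] = 1.27×10⁵ V.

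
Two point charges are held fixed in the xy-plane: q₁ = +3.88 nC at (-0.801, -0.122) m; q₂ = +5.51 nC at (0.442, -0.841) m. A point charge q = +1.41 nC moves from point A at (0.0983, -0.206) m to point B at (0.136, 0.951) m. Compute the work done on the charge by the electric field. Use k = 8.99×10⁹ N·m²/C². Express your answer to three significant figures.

7.82×10⁻⁸ J

The work done by the electric force is W_field = −ΔU = −q(V_B − V_A) = q(V_A − V_B).
At A: distances to the source charges are 0.903 m, 0.722 m; V_A = Σ kqᵢ/rᵢ = 107 V.
At B: distances to the source charges are 1.42 m, 1.82 m; V_B = Σ kqᵢ/rᵢ = 51.7 V.
ΔV = V_B − V_A = -55.5 V.
W_field = −qΔV = −(1.41×10⁻⁹ C)(-55.5 V) = 7.82×10⁻⁸ J.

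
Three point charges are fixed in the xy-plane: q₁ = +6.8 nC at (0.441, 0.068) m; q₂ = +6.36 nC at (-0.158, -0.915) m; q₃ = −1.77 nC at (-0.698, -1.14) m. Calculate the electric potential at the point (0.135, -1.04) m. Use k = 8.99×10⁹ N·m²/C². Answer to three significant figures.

214 V

Electric potential is a scalar, so the contributions from each charge add algebraically: V = Σ kqᵢ/rᵢ.
Distances from the field point to each charge: r₁ = 1.15 m, r₂ = 0.319 m, r₃ = 0.839 m.
V = k[(6.80×10⁻⁹)/(1.15) + (6.36×10⁻⁹)/(0.319) + (-1.77×10⁻⁹)/(0.839)] = 214 V.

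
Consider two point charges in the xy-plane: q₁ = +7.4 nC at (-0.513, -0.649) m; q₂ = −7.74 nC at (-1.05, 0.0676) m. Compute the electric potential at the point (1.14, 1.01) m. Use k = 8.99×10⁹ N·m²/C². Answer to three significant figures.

Electric potential is a scalar, so the contributions from each charge add algebraically: V = Σ kqᵢ/rᵢ.
Distances from the field point to each charge: r₁ = 2.34 m, r₂ = 2.38 m.
V = k[(7.40×10⁻⁹)/(2.34) + (-7.74×10⁻⁹)/(2.38)] = -0.779 V.

-0.779 V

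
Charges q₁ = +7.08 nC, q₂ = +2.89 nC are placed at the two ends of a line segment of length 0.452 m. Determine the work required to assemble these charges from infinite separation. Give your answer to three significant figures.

4.07×10⁻⁷ J

The assembly work is the sum of pairwise potential energies, U = Σ_{i<j} kqᵢqⱼ/rᵢⱼ.
The separation is r = 0.452 m.
U = (4.07×10⁻⁷) = 4.07×10⁻⁷ J.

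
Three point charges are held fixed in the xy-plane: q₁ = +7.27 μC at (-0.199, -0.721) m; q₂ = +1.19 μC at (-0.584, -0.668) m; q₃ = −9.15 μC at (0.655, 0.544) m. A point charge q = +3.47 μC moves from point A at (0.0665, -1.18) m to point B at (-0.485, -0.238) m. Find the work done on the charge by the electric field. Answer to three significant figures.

0.0342 J

The work done by the electric force is W_field = −ΔU = −q(V_B − V_A) = q(V_A − V_B).
At A: distances to the source charges are 0.530 m, 0.828 m, 1.82 m; V_A = Σ kqᵢ/rᵢ = 9.10×10⁴ V.
At B: distances to the source charges are 0.561 m, 0.441 m, 1.38 m; V_B = Σ kqᵢ/rᵢ = 8.12×10⁴ V.
ΔV = V_B − V_A = -9850 V.
W_field = −qΔV = −(3.47×10⁻⁶ C)(-9850 V) = 0.0342 J.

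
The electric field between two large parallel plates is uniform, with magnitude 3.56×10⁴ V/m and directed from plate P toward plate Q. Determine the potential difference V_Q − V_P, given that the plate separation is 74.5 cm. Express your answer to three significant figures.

-2.65×10⁴ V

In a uniform field, potential decreases in the direction of E: ΔV = −E·d for a displacement d parallel to E.
Going from P to Q is a displacement of 74.5 cm along the field, so V_Q − V_P = −Ed = -2.65×10⁴ V.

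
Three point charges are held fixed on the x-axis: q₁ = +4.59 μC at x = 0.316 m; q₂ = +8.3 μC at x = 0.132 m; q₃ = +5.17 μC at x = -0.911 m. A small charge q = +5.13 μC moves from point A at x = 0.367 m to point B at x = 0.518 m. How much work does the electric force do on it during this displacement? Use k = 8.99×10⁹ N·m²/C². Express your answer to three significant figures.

3.76 J

The work done by the electric force is W_field = −ΔU = −q(V_B − V_A) = q(V_A − V_B).
At A: distances to the source charges are 0.0510 m, 0.235 m, 1.28 m; V_A = Σ kqᵢ/rᵢ = 1.16×10⁶ V.
At B: distances to the source charges are 0.202 m, 0.386 m, 1.43 m; V_B = Σ kqᵢ/rᵢ = 4.30×10⁵ V.
ΔV = V_B − V_A = -7.33×10⁵ V.
W_field = −qΔV = −(5.13×10⁻⁶ C)(-7.33×10⁵ V) = 3.76 J.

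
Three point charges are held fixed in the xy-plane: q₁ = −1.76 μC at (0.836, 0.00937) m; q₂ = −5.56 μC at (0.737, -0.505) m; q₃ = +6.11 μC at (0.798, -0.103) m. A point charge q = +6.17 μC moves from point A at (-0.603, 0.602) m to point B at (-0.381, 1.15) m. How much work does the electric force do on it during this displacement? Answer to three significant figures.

-8.12×10⁻³ J

The work done by the electric force is W_field = −ΔU = −q(V_B − V_A) = q(V_A − V_B).
At A: distances to the source charges are 1.56 m, 1.74 m, 1.57 m; V_A = Σ kqᵢ/rᵢ = -3900 V.
At B: distances to the source charges are 1.67 m, 2.00 m, 1.72 m; V_B = Σ kqᵢ/rᵢ = -2590 V.
ΔV = V_B − V_A = 1320 V.
W_field = −qΔV = −(6.17×10⁻⁶ C)(1320 V) = -8.12×10⁻³ J.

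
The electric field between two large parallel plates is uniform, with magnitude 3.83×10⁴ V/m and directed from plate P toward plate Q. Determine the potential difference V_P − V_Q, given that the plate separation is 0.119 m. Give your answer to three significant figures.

In a uniform field, potential decreases in the direction of E: ΔV = −E·d for a displacement d parallel to E.
Going from Q to P is a displacement of 0.119 m opposite to the field, so V_P − V_Q = +Ed = 4560 V.

4560 V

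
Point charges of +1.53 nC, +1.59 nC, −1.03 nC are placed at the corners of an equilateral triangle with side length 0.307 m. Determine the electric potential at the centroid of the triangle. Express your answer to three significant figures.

The total potential is the scalar sum of each charge's contribution, V = Σ kqᵢ/rᵢ.
The distance from each vertex to the centroid is a/√3 = 0.177 m.
V = k[(1.53×10⁻⁹)/(0.177) + (1.59×10⁻⁹)/(0.177) + (-1.03×10⁻⁹)/(0.177)] = 106 V.

106 V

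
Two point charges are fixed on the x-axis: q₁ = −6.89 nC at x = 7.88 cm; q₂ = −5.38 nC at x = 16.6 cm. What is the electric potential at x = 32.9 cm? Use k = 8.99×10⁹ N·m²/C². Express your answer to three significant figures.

Electric potential is a scalar, so the contributions from each charge add algebraically: V = Σ kqᵢ/rᵢ.
Distances from the field point to each charge: r₁ = 0.250 m, r₂ = 0.163 m.
V = k[(-6.89×10⁻⁹)/(0.250) + (-5.38×10⁻⁹)/(0.163)] = -544 V.

-544 V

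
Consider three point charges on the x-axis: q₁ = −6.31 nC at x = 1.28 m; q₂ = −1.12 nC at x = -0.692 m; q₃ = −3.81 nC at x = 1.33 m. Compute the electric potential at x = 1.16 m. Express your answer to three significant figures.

-680 V

The total potential is the scalar sum of each charge's contribution, V = Σ kqᵢ/rᵢ.
Distances from the field point to each charge: r₁ = 0.120 m, r₂ = 1.85 m, r₃ = 0.170 m.
V = k[(-6.31×10⁻⁹)/(0.120) + (-1.12×10⁻⁹)/(1.85) + (-3.81×10⁻⁹)/(0.170)] = -680 V.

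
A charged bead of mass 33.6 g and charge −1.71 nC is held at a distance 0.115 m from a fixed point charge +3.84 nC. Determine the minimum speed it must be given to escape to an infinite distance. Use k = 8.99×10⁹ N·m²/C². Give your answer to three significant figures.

5.53×10⁻³ m/s

To just escape, total mechanical energy must reach zero at infinity: ½mv²_min + U = 0, so ½mv²_min = −U = |kQq|/r.
|U| = |kQq|/r = (8.99×10⁹ N·m²/C²)(3.84×10⁻⁹)(1.71×10⁻⁹)/(0.115) = 5.13×10⁻⁷ J.
v_min = √(2|U|/m) = √(2·5.13×10⁻⁷/0.0336) = 5.53×10⁻³ m/s.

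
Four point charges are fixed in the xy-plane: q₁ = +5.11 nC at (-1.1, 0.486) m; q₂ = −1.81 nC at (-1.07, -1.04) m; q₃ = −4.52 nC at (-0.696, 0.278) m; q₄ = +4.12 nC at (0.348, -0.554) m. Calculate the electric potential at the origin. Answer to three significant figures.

The total potential is the scalar sum of each charge's contribution, V = Σ kqᵢ/rᵢ.
Distances from the field point to each charge: r₁ = 1.20 m, r₂ = 1.49 m, r₃ = 0.749 m, r₄ = 0.654 m.
V = k[(5.11×10⁻⁹)/(1.20) + (-1.81×10⁻⁹)/(1.49) + (-4.52×10⁻⁹)/(0.749) + (4.12×10⁻⁹)/(0.654)] = 29.7 V.

29.7 V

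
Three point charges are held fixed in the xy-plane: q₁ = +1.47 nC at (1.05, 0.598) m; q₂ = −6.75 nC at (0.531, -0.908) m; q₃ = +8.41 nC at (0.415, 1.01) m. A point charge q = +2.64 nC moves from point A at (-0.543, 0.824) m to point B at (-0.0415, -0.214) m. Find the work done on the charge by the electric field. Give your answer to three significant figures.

The work done by the electric force is W_field = −ΔU = −q(V_B − V_A) = q(V_A − V_B).
At A: distances to the source charges are 1.61 m, 2.04 m, 0.976 m; V_A = Σ kqᵢ/rᵢ = 55.9 V.
At B: distances to the source charges are 1.36 m, 0.900 m, 1.31 m; V_B = Σ kqᵢ/rᵢ = 0.139 V.
ΔV = V_B − V_A = -55.8 V.
W_field = −qΔV = −(2.64×10⁻⁹ C)(-55.8 V) = 1.47×10⁻⁷ J.

1.47×10⁻⁷ J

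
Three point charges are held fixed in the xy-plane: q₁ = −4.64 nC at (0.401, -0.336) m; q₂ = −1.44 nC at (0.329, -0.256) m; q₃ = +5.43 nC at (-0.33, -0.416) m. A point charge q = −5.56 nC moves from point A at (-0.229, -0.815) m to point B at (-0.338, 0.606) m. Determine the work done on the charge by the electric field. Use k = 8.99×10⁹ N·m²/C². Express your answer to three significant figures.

-2.69×10⁻⁷ J

The work done by the electric force is W_field = −ΔU = −q(V_B − V_A) = q(V_A − V_B).
At A: distances to the source charges are 0.791 m, 0.790 m, 0.412 m; V_A = Σ kqᵢ/rᵢ = 49.5 V.
At B: distances to the source charges are 1.20 m, 1.09 m, 1.02 m; V_B = Σ kqᵢ/rᵢ = 1.05 V.
ΔV = V_B − V_A = -48.5 V.
W_field = −qΔV = −(-5.56×10⁻⁹ C)(-48.5 V) = -2.69×10⁻⁷ J.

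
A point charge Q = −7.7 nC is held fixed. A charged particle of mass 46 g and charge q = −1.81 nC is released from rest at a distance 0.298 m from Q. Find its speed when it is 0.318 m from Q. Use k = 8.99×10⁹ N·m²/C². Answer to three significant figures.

1.07×10⁻³ m/s

Only the electrostatic force acts, so mechanical energy is conserved: ½mv² = U₁ − U₂ = kQq(1/r₁ − 1/r₂).
U₁ − U₂ = (8.99×10⁹ N·m²/C²)(-7.70×10⁻⁹ C)(-1.81×10⁻⁹ C)(1/0.298 − 1/0.318) = 2.64×10⁻⁸ J.
v = √(2·2.64×10⁻⁸/0.0460) = 1.07×10⁻³ m/s.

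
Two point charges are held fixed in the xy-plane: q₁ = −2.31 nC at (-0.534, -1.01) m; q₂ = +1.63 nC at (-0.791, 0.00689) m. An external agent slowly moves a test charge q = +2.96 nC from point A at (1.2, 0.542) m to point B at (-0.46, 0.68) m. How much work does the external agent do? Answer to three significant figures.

2.69×10⁻⁸ J

For quasistatic motion the external work equals the change in potential energy: W_ext = qΔV = q(V_B − V_A).
At A: distances to the source charges are 2.33 m, 2.06 m; V_A = Σ kqᵢ/rᵢ = -1.82 V.
At B: distances to the source charges are 1.69 m, 0.750 m; V_B = Σ kqᵢ/rᵢ = 7.26 V.
ΔV = V_B − V_A = 9.08 V.
W_ext = qΔV = (2.96×10⁻⁹ C)(9.08 V) = 2.69×10⁻⁸ J.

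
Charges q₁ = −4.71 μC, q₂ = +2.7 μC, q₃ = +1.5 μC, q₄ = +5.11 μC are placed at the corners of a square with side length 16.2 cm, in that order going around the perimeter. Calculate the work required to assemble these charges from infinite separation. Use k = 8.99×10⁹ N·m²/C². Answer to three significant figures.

The assembly work is the sum of pairwise potential energies, U = Σ_{i<j} kqᵢqⱼ/rᵢⱼ.
The four side pairs have separation 0.162 m and the two diagonal pairs 0.229 m.
Summing all 6 pair terms gives U = -1.13 J.

-1.13 J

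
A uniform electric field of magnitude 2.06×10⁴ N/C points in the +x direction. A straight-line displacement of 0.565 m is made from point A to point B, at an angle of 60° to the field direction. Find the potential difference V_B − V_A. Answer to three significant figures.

Only the component of displacement along E changes the potential: ΔV = −E·d·cosθ.
ΔV = −(2.06×10⁴ V/m)(0.565 m)cos60° = -5820 V.

-5820 V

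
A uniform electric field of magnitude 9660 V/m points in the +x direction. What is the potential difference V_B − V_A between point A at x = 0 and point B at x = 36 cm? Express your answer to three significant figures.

In a uniform field, potential decreases in the direction of E: V_B − V_A = −E·Δx.
V_B − V_A = −(9660 V/m)(0.360 m) = -3480 V.

-3480 V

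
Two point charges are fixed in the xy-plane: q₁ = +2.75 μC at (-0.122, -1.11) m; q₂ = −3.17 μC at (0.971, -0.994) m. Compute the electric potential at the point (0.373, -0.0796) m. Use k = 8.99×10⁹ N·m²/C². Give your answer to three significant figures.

-4460 V

Electric potential is a scalar, so the contributions from each charge add algebraically: V = Σ kqᵢ/rᵢ.
Distances from the field point to each charge: r₁ = 1.14 m, r₂ = 1.09 m.
V = k[(2.75×10⁻⁶)/(1.14) + (-3.17×10⁻⁶)/(1.09)] = -4460 V.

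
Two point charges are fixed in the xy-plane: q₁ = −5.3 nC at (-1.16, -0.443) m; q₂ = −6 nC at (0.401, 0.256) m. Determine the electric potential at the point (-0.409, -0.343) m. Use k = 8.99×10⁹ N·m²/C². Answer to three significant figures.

-116 V

The total potential is the scalar sum of each charge's contribution, V = Σ kqᵢ/rᵢ.
Distances from the field point to each charge: r₁ = 0.758 m, r₂ = 1.01 m.
V = k[(-5.30×10⁻⁹)/(0.758) + (-6.00×10⁻⁹)/(1.01)] = -116 V.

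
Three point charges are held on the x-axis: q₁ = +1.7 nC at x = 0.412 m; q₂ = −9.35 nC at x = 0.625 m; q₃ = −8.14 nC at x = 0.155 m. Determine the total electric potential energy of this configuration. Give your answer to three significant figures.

The assembly work is the sum of pairwise potential energies, U = Σ_{i<j} kqᵢqⱼ/rᵢⱼ.
Pair separations: r₁₂ = 0.213 m, r₁₃ = 0.257 m, r₂₃ = 0.470 m.
U = (-6.71×10⁻⁷) + (-4.84×10⁻⁷) + (1.46×10⁻⁶) = 3.01×10⁻⁷ J.

3.01×10⁻⁷ J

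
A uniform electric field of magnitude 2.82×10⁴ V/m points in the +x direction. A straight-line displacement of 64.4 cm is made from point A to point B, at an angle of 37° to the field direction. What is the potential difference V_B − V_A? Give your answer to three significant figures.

Only the component of displacement along E changes the potential: ΔV = −E·d·cosθ.
ΔV = −(2.82×10⁴ V/m)(0.644 m)cos37° = -1.45×10⁴ V.

-1.45×10⁴ V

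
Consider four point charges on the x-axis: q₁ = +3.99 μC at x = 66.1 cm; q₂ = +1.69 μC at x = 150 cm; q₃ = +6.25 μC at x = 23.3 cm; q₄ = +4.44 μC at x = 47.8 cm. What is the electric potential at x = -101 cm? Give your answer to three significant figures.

The total potential is the scalar sum of each charge's contribution, V = Σ kqᵢ/rᵢ.
Distances from the field point to each charge: r₁ = 1.67 m, r₂ = 2.51 m, r₃ = 1.24 m, r₄ = 1.49 m.
V = k[(3.99×10⁻⁶)/(1.67) + (1.69×10⁻⁶)/(2.51) + (6.25×10⁻⁶)/(1.24) + (4.44×10⁻⁶)/(1.49)] = 9.95×10⁴ V.

9.95×10⁴ V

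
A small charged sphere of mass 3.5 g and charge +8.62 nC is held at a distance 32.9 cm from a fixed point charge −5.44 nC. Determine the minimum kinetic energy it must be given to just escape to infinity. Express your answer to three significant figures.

1.28×10⁻⁶ J

To just escape, total mechanical energy must reach zero at infinity: ½mv²_min + U = 0, so ½mv²_min = −U = |kQq|/r.
|U| = |kQq|/r = (8.99×10⁹ N·m²/C²)(5.44×10⁻⁹)(8.62×10⁻⁹)/(0.329) = 1.28×10⁻⁶ J.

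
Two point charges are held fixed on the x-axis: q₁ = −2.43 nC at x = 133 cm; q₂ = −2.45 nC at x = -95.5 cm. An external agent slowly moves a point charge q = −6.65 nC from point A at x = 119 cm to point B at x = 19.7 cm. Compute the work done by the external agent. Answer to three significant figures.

-8.51×10⁻⁷ J

For quasistatic motion the external work equals the change in potential energy: W_ext = qΔV = q(V_B − V_A).
At A: distances to the source charges are 0.140 m, 2.15 m; V_A = Σ kqᵢ/rᵢ = -166 V.
At B: distances to the source charges are 1.13 m, 1.15 m; V_B = Σ kqᵢ/rᵢ = -38.4 V.
ΔV = V_B − V_A = 128 V.
W_ext = qΔV = (-6.65×10⁻⁹ C)(128 V) = -8.51×10⁻⁷ J.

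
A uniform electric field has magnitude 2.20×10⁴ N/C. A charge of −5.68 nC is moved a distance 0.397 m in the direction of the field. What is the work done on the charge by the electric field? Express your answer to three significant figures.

The potential change for a displacement 0.397 m in the direction of the field is ΔV = −Ed = -8730 V.
W_field = −qΔV = -4.96×10⁻⁵ J.

-4.96×10⁻⁵ J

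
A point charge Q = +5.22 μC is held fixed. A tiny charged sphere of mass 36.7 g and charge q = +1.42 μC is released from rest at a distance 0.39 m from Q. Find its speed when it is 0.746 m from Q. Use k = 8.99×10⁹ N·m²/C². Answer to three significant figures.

2.11 m/s

Only the electrostatic force acts, so mechanical energy is conserved: ½mv² = U₁ − U₂ = kQq(1/r₁ − 1/r₂).
U₁ − U₂ = (8.99×10⁹ N·m²/C²)(5.22×10⁻⁶ C)(1.42×10⁻⁶ C)(1/0.390 − 1/0.746) = 0.0815 J.
v = √(2·0.0815/0.0367) = 2.11 m/s.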